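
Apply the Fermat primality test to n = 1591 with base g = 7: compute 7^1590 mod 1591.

7^1 ≡ 7 (mod 1591)
7^2 ≡ 7^2 = 49 ≡ 49 (mod 1591)
7^4 ≡ 49^2 = 2401 ≡ 810 (mod 1591)
7^8 ≡ 810^2 = 656100 ≡ 608 (mod 1591)
7^16 ≡ 608^2 = 369664 ≡ 552 (mod 1591)
7^32 ≡ 552^2 = 304704 ≡ 823 (mod 1591)
7^64 ≡ 823^2 = 677329 ≡ 1154 (mod 1591)
7^128 ≡ 1154^2 = 1331716 ≡ 49 (mod 1591)
7^256 ≡ 49^2 = 2401 ≡ 810 (mod 1591)
7^512 ≡ 810^2 = 656100 ≡ 608 (mod 1591)
7^1024 ≡ 608^2 = 369664 ≡ 552 (mod 1591)
1590 = 1024 + 512 + 32 + 16 + 4 + 2 in binary powers of 2.
So 7^1590 ≡ 552 · 608 · 823 · 552 · 810 · 49 ≡ 1506 (mod 1591).
Since 1506 ≠ 1, base 7 is a Fermat witness: 1591 is composite.

1506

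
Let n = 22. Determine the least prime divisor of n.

22 is even: 2 divides it.

2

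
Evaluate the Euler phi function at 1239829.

Factor: 1239829 = 53 · 149 · 157.
φ(1239829) = (53−1) · (149−1) · (157−1) = 52 · 148 · 156 = 1200576.

1200576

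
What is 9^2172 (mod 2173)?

9^1 ≡ 9 (mod 2173)
9^2 ≡ 9^2 = 81 ≡ 81 (mod 2173)
9^4 ≡ 81^2 = 6561 ≡ 42 (mod 2173)
9^8 ≡ 42^2 = 1764 ≡ 1764 (mod 2173)
9^16 ≡ 1764^2 = 3111696 ≡ 2133 (mod 2173)
9^32 ≡ 2133^2 = 4549689 ≡ 1600 (mod 2173)
9^64 ≡ 1600^2 = 2560000 ≡ 206 (mod 2173)
9^128 ≡ 206^2 = 42436 ≡ 1149 (mod 2173)
9^256 ≡ 1149^2 = 1320201 ≡ 1190 (mod 2173)
9^512 ≡ 1190^2 = 1416100 ≡ 1477 (mod 2173)
9^1024 ≡ 1477^2 = 2181529 ≡ 2010 (mod 2173)
9^2048 ≡ 2010^2 = 4040100 ≡ 493 (mod 2173)
2172 = 2048 + 64 + 32 + 16 + 8 + 4 in binary powers of 2.
So 9^2172 ≡ 493 · 206 · 1600 · 2133 · 1764 · 42 ≡ 1846 (mod 2173).
Since 1846 ≠ 1, base 9 is a Fermat witness: 2173 is composite.

1846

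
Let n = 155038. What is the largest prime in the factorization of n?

155038 = 2 · 77519
77519 = 13 · 5963
5963 = 67 · 89
89 is prime.
So 155038 = 2 · 13 · 67 · 89; the largest prime factor is 89.

89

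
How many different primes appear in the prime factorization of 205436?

205436 = 2^2 · 51359
51359 = 7 · 7337
7337 = 11 · 667
667 = 23 · 29
205436 = 2^2 · 7 · 11 · 23 · 29, which has 5 distinct prime factors.

5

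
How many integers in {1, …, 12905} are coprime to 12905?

9856

Factor: 12905 = 5 · 29 · 89.
φ(12905) = (5−1) · (29−1) · (89−1) = 4 · 28 · 88 = 9856.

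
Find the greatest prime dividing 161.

161 = 7 · 23
23 is prime.
So 161 = 7 · 23; the largest prime factor is 23.

23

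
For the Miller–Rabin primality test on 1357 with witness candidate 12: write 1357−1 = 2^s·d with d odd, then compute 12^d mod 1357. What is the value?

579

1357 − 1 = 1356 = 2^2 · 339, so d = 339.
12^1 ≡ 12 (mod 1357)
12^2 ≡ 12^2 = 144 ≡ 144 (mod 1357)
12^4 ≡ 144^2 = 20736 ≡ 381 (mod 1357)
12^8 ≡ 381^2 = 145161 ≡ 1319 (mod 1357)
12^16 ≡ 1319^2 = 1739761 ≡ 87 (mod 1357)
12^32 ≡ 87^2 = 7569 ≡ 784 (mod 1357)
12^64 ≡ 784^2 = 614656 ≡ 1292 (mod 1357)
12^128 ≡ 1292^2 = 1669264 ≡ 154 (mod 1357)
12^256 ≡ 154^2 = 23716 ≡ 647 (mod 1357)
339 = 256 + 64 + 16 + 2 + 1 in binary powers of 2.
So 12^339 ≡ 647 · 1292 · 87 · 144 · 12 ≡ 579 (mod 1357).
Squaring chain: 579 → 62; never reaches −1, so base 12 is a Miller–Rabin witness that 1357 is composite.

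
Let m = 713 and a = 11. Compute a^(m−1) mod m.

11^1 ≡ 11 (mod 713)
11^2 ≡ 11^2 = 121 ≡ 121 (mod 713)
11^4 ≡ 121^2 = 14641 ≡ 381 (mod 713)
11^8 ≡ 381^2 = 145161 ≡ 422 (mod 713)
11^16 ≡ 422^2 = 178084 ≡ 547 (mod 713)
11^32 ≡ 547^2 = 299209 ≡ 462 (mod 713)
11^64 ≡ 462^2 = 213444 ≡ 257 (mod 713)
11^128 ≡ 257^2 = 66049 ≡ 453 (mod 713)
11^256 ≡ 453^2 = 205209 ≡ 578 (mod 713)
11^512 ≡ 578^2 = 334084 ≡ 400 (mod 713)
712 = 512 + 128 + 64 + 8 in binary powers of 2.
So 11^712 ≡ 400 · 453 · 257 · 422 ≡ 514 (mod 713).
Since 514 ≠ 1, base 11 is a Fermat witness: 713 is composite.

514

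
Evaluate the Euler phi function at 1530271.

1488792

Factor: 1530271 = 83 · 103 · 179.
φ(1530271) = (83−1) · (103−1) · (179−1) = 82 · 102 · 178 = 1488792.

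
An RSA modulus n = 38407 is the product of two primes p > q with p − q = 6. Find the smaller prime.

193

Since p = q + 6, we have 38407 = q(q + 6), so q² + 6q − 38407 = 0.
Discriminant: 6² + 4·38407 = 36 + 153628 = 153664; √153664 = 392.
q = (−6 + 392)/2 = 193, and p = q + 6 = 199.
Check: 193 · 199 = 38407.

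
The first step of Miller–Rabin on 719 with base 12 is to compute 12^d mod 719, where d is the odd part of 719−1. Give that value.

1

719 − 1 = 718 = 2^1 · 359, so d = 359.
12^1 ≡ 12 (mod 719)
12^2 ≡ 12^2 = 144 ≡ 144 (mod 719)
12^4 ≡ 144^2 = 20736 ≡ 604 (mod 719)
12^8 ≡ 604^2 = 364816 ≡ 283 (mod 719)
12^16 ≡ 283^2 = 80089 ≡ 280 (mod 719)
12^32 ≡ 280^2 = 78400 ≡ 29 (mod 719)
12^64 ≡ 29^2 = 841 ≡ 122 (mod 719)
12^128 ≡ 122^2 = 14884 ≡ 504 (mod 719)
12^256 ≡ 504^2 = 254016 ≡ 209 (mod 719)
359 = 256 + 64 + 32 + 4 + 2 + 1 in binary powers of 2.
So 12^359 ≡ 209 · 122 · 29 · 604 · 144 · 12 ≡ 1 (mod 719).
Since 12^d ≡ 1 (mod 719), base 12 does not prove 719 composite.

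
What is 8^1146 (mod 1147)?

628

8^1 ≡ 8 (mod 1147)
8^2 ≡ 8^2 = 64 ≡ 64 (mod 1147)
8^4 ≡ 64^2 = 4096 ≡ 655 (mod 1147)
8^8 ≡ 655^2 = 429025 ≡ 47 (mod 1147)
8^16 ≡ 47^2 = 2209 ≡ 1062 (mod 1147)
8^32 ≡ 1062^2 = 1127844 ≡ 343 (mod 1147)
8^64 ≡ 343^2 = 117649 ≡ 655 (mod 1147)
8^128 ≡ 655^2 = 429025 ≡ 47 (mod 1147)
8^256 ≡ 47^2 = 2209 ≡ 1062 (mod 1147)
8^512 ≡ 1062^2 = 1127844 ≡ 343 (mod 1147)
8^1024 ≡ 343^2 = 117649 ≡ 655 (mod 1147)
1146 = 1024 + 64 + 32 + 16 + 8 + 2 in binary powers of 2.
So 8^1146 ≡ 655 · 655 · 343 · 1062 · 47 · 64 ≡ 628 (mod 1147).
Since 628 ≠ 1, base 8 is a Fermat witness: 1147 is composite.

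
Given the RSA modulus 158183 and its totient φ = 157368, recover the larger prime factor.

φ(n) = (p−1)(q−1) = n − (p+q) + 1, so p + q = 158183 − 157368 + 1 = 816.
p and q are the roots of t² − 816t + 158183 = 0.
Discriminant: 816² − 4·158183 = 665856 − 632732 = 33124; √33124 = 182.
q = (816 − 182)/2 = 317, p = (816 + 182)/2 = 499.
Check: 317 · 499 = 158183.

499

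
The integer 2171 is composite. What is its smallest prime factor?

13

2171 is odd.
Digit sum 11, not divisible by 3.
Ends in 1: not divisible by 5.
7: 2171 = 7·310 + 1
11: 2171 = 11·197 + 4
13: 2171 = 13·167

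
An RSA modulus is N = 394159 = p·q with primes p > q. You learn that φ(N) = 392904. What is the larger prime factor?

643

φ(n) = (p−1)(q−1) = n − (p+q) + 1, so p + q = 394159 − 392904 + 1 = 1256.
p and q are the roots of t² − 1256t + 394159 = 0.
Discriminant: 1256² − 4·394159 = 1577536 − 1576636 = 900; √900 = 30.
q = (1256 − 30)/2 = 613, p = (1256 + 30)/2 = 643.
Check: 613 · 643 = 394159.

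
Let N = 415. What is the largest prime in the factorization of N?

415 = 5 · 83
83 is prime.
So 415 = 5 · 83; the largest prime factor is 83.

83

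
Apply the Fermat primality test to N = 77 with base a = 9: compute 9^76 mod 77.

9^1 ≡ 9 (mod 77)
9^2 ≡ 9^2 = 81 ≡ 4 (mod 77)
9^4 ≡ 4^2 = 16 ≡ 16 (mod 77)
9^8 ≡ 16^2 = 256 ≡ 25 (mod 77)
9^16 ≡ 25^2 = 625 ≡ 9 (mod 77)
9^32 ≡ 9^2 = 81 ≡ 4 (mod 77)
9^64 ≡ 4^2 = 16 ≡ 16 (mod 77)
76 = 64 + 8 + 4 in binary powers of 2.
So 9^76 ≡ 16 · 25 · 16 ≡ 9 (mod 77).
Since 9 ≠ 1, base 9 is a Fermat witness: 77 is composite.

9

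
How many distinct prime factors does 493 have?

2

493 = 17 · 29
493 = 17 · 29, which has 2 distinct prime factors.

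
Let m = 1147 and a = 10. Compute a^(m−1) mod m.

963

10^1 ≡ 10 (mod 1147)
10^2 ≡ 10^2 = 100 ≡ 100 (mod 1147)
10^4 ≡ 100^2 = 10000 ≡ 824 (mod 1147)
10^8 ≡ 824^2 = 678976 ≡ 1099 (mod 1147)
10^16 ≡ 1099^2 = 1207801 ≡ 10 (mod 1147)
10^32 ≡ 10^2 = 100 ≡ 100 (mod 1147)
10^64 ≡ 100^2 = 10000 ≡ 824 (mod 1147)
10^128 ≡ 824^2 = 678976 ≡ 1099 (mod 1147)
10^256 ≡ 1099^2 = 1207801 ≡ 10 (mod 1147)
10^512 ≡ 10^2 = 100 ≡ 100 (mod 1147)
10^1024 ≡ 100^2 = 10000 ≡ 824 (mod 1147)
1146 = 1024 + 64 + 32 + 16 + 8 + 2 in binary powers of 2.
So 10^1146 ≡ 824 · 824 · 100 · 10 · 1099 · 100 ≡ 963 (mod 1147).
Since 963 ≠ 1, base 10 is a Fermat witness: 1147 is composite.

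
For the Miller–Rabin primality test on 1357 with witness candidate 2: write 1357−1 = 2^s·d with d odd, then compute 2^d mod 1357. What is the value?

1357 − 1 = 1356 = 2^2 · 339, so d = 339.
2^1 ≡ 2 (mod 1357)
2^2 ≡ 2^2 = 4 ≡ 4 (mod 1357)
2^4 ≡ 4^2 = 16 ≡ 16 (mod 1357)
2^8 ≡ 16^2 = 256 ≡ 256 (mod 1357)
2^16 ≡ 256^2 = 65536 ≡ 400 (mod 1357)
2^32 ≡ 400^2 = 160000 ≡ 1231 (mod 1357)
2^64 ≡ 1231^2 = 1515361 ≡ 949 (mod 1357)
2^128 ≡ 949^2 = 900601 ≡ 910 (mod 1357)
2^256 ≡ 910^2 = 828100 ≡ 330 (mod 1357)
339 = 256 + 64 + 16 + 2 + 1 in binary powers of 2.
So 2^339 ≡ 330 · 949 · 400 · 4 · 2 ≡ 857 (mod 1357).
Squaring chain: 857 → 312; never reaches −1, so base 2 is a Miller–Rabin witness that 1357 is composite.

857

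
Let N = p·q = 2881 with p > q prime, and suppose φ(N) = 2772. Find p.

67

φ(n) = (p−1)(q−1) = n − (p+q) + 1, so p + q = 2881 − 2772 + 1 = 110.
p and q are the roots of t² − 110t + 2881 = 0.
Discriminant: 110² − 4·2881 = 12100 − 11524 = 576; √576 = 24.
q = (110 − 24)/2 = 43, p = (110 + 24)/2 = 67.
Check: 43 · 67 = 2881.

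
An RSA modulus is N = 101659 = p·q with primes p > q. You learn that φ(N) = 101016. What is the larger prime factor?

φ(n) = (p−1)(q−1) = n − (p+q) + 1, so p + q = 101659 − 101016 + 1 = 644.
p and q are the roots of t² − 644t + 101659 = 0.
Discriminant: 644² − 4·101659 = 414736 − 406636 = 8100; √8100 = 90.
q = (644 − 90)/2 = 277, p = (644 + 90)/2 = 367.
Check: 277 · 367 = 101659.

367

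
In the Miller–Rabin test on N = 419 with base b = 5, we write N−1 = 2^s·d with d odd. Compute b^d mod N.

419 − 1 = 418 = 2^1 · 209, so d = 209.
5^1 ≡ 5 (mod 419)
5^2 ≡ 5^2 = 25 ≡ 25 (mod 419)
5^4 ≡ 25^2 = 625 ≡ 206 (mod 419)
5^8 ≡ 206^2 = 42436 ≡ 117 (mod 419)
5^16 ≡ 117^2 = 13689 ≡ 281 (mod 419)
5^32 ≡ 281^2 = 78961 ≡ 189 (mod 419)
5^64 ≡ 189^2 = 35721 ≡ 106 (mod 419)
5^128 ≡ 106^2 = 11236 ≡ 342 (mod 419)
209 = 128 + 64 + 16 + 1 in binary powers of 2.
So 5^209 ≡ 342 · 106 · 281 · 5 ≡ 1 (mod 419).
Since 5^d ≡ 1 (mod 419), base 5 does not prove 419 composite.

1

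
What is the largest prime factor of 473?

473 = 11 · 43
43 is prime.
So 473 = 11 · 43; the largest prime factor is 43.

43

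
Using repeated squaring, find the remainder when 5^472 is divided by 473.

454

5^1 ≡ 5 (mod 473)
5^2 ≡ 5^2 = 25 ≡ 25 (mod 473)
5^4 ≡ 25^2 = 625 ≡ 152 (mod 473)
5^8 ≡ 152^2 = 23104 ≡ 400 (mod 473)
5^16 ≡ 400^2 = 160000 ≡ 126 (mod 473)
5^32 ≡ 126^2 = 15876 ≡ 267 (mod 473)
5^64 ≡ 267^2 = 71289 ≡ 339 (mod 473)
5^128 ≡ 339^2 = 114921 ≡ 455 (mod 473)
5^256 ≡ 455^2 = 207025 ≡ 324 (mod 473)
472 = 256 + 128 + 64 + 16 + 8 in binary powers of 2.
So 5^472 ≡ 324 · 455 · 339 · 126 · 400 ≡ 454 (mod 473).
Since 454 ≠ 1, base 5 is a Fermat witness: 473 is composite.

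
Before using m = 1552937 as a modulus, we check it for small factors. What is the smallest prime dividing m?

23

1552937 is odd.
Digit sum 32, not divisible by 3.
Ends in 7: not divisible by 5.
7: 1552937 = 7·221848 + 1
11: 1552937 = 11·141176 + 1
13: 1552937 = 13·119456 + 9
17: 1552937 = 17·91349 + 4
19: 1552937 = 19·81733 + 10
23: 1552937 = 23·67519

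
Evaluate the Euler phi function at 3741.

2352

Factor: 3741 = 3 · 29 · 43.
φ(3741) = (3−1) · (29−1) · (43−1) = 2 · 28 · 42 = 2352.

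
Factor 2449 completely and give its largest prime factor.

2449 = 31 · 79
79 is prime.
So 2449 = 31 · 79; the largest prime factor is 79.

79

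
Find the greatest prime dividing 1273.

67

1273 = 19 · 67
67 is prime.
So 1273 = 19 · 67; the largest prime factor is 67.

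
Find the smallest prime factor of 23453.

47

23453 is odd.
Digit sum 17, not divisible by 3.
Ends in 3: not divisible by 5.
7: 23453 = 7·3350 + 3
11: 23453 = 11·2132 + 1
13: 23453 = 13·1804 + 1
17: 23453 = 17·1379 + 10
19: 23453 = 19·1234 + 7
23: 23453 = 23·1019 + 16
29: 23453 = 29·808 + 21
31: 23453 = 31·756 + 17
37: 23453 = 37·633 + 32
41: 23453 = 41·572 + 1
43: 23453 = 43·545 + 18
47: 23453 = 47·499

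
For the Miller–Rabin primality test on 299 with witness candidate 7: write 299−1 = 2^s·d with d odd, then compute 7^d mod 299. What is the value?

299 − 1 = 298 = 2^1 · 149, so d = 149.
7^1 ≡ 7 (mod 299)
7^2 ≡ 7^2 = 49 ≡ 49 (mod 299)
7^4 ≡ 49^2 = 2401 ≡ 9 (mod 299)
7^8 ≡ 9^2 = 81 ≡ 81 (mod 299)
7^16 ≡ 81^2 = 6561 ≡ 282 (mod 299)
7^32 ≡ 282^2 = 79524 ≡ 289 (mod 299)
7^64 ≡ 289^2 = 83521 ≡ 100 (mod 299)
7^128 ≡ 100^2 = 10000 ≡ 133 (mod 299)
149 = 128 + 16 + 4 + 1 in binary powers of 2.
So 7^149 ≡ 133 · 282 · 9 · 7 ≡ 180 (mod 299).
Squaring chain: 180; never reaches −1, so base 7 is a Miller–Rabin witness that 299 is composite.

180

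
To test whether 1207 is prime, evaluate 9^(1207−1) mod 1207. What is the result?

9^1 ≡ 9 (mod 1207)
9^2 ≡ 9^2 = 81 ≡ 81 (mod 1207)
9^4 ≡ 81^2 = 6561 ≡ 526 (mod 1207)
9^8 ≡ 526^2 = 276676 ≡ 273 (mod 1207)
9^16 ≡ 273^2 = 74529 ≡ 902 (mod 1207)
9^32 ≡ 902^2 = 813604 ≡ 86 (mod 1207)
9^64 ≡ 86^2 = 7396 ≡ 154 (mod 1207)
9^128 ≡ 154^2 = 23716 ≡ 783 (mod 1207)
9^256 ≡ 783^2 = 613089 ≡ 1140 (mod 1207)
9^512 ≡ 1140^2 = 1299600 ≡ 868 (mod 1207)
9^1024 ≡ 868^2 = 753424 ≡ 256 (mod 1207)
1206 = 1024 + 128 + 32 + 16 + 4 + 2 in binary powers of 2.
So 9^1206 ≡ 256 · 783 · 86 · 902 · 526 · 81 ≡ 973 (mod 1207).
Since 973 ≠ 1, base 9 is a Fermat witness: 1207 is composite.

973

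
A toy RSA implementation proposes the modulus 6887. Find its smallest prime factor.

6887 is odd.
Digit sum 29, not divisible by 3.
Ends in 7: not divisible by 5.
7: 6887 = 7·983 + 6
11: 6887 = 11·626 + 1
13: 6887 = 13·529 + 10
17: 6887 = 17·405 + 2
19: 6887 = 19·362 + 9
23: 6887 = 23·299 + 10
29: 6887 = 29·237 + 14
31: 6887 = 31·222 + 5
37: 6887 = 37·186 + 5
41: 6887 = 41·167 + 40
43: 6887 = 43·160 + 7
47: 6887 = 47·146 + 25
53: 6887 = 53·129 + 50
59: 6887 = 59·116 + 43
61: 6887 = 61·112 + 55
67: 6887 = 67·102 + 53
71: 6887 = 71·97

71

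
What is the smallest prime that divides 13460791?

13460791 is odd.
Digit sum 31, not divisible by 3.
Ends in 1: not divisible by 5.
7: 13460791 = 7·1922970 + 1
11: 13460791 = 11·1223708 + 3
13: 13460791 = 13·1035445 + 6
17: 13460791 = 17·791811 + 4
19: 13460791 = 19·708462 + 13
23: 13460791 = 23·585251 + 18
29: 13460791 = 29·464165 + 6
31: 13460791 = 31·434219 + 2
37: 13460791 = 37·363805 + 6
41: 13460791 = 41·328311 + 40
43: 13460791 = 43·313041 + 28
47: 13460791 = 47·286399 + 38
53: 13460791 = 53·253977 + 10
59: 13460791 = 59·228149

59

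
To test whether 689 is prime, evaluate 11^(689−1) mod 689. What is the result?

11^1 ≡ 11 (mod 689)
11^2 ≡ 11^2 = 121 ≡ 121 (mod 689)
11^4 ≡ 121^2 = 14641 ≡ 172 (mod 689)
11^8 ≡ 172^2 = 29584 ≡ 646 (mod 689)
11^16 ≡ 646^2 = 417316 ≡ 471 (mod 689)
11^32 ≡ 471^2 = 221841 ≡ 672 (mod 689)
11^64 ≡ 672^2 = 451584 ≡ 289 (mod 689)
11^128 ≡ 289^2 = 83521 ≡ 152 (mod 689)
11^256 ≡ 152^2 = 23104 ≡ 367 (mod 689)
11^512 ≡ 367^2 = 134689 ≡ 334 (mod 689)
688 = 512 + 128 + 32 + 16 in binary powers of 2.
So 11^688 ≡ 334 · 152 · 672 · 471 ≡ 289 (mod 689).
Since 289 ≠ 1, base 11 is a Fermat witness: 689 is composite.

289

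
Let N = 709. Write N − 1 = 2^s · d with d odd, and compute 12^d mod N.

709 − 1 = 708 = 2^2 · 177, so d = 177.
12^1 ≡ 12 (mod 709)
12^2 ≡ 12^2 = 144 ≡ 144 (mod 709)
12^4 ≡ 144^2 = 20736 ≡ 175 (mod 709)
12^8 ≡ 175^2 = 30625 ≡ 138 (mod 709)
12^16 ≡ 138^2 = 19044 ≡ 610 (mod 709)
12^32 ≡ 610^2 = 372100 ≡ 584 (mod 709)
12^64 ≡ 584^2 = 341056 ≡ 27 (mod 709)
12^128 ≡ 27^2 = 729 ≡ 20 (mod 709)
177 = 128 + 32 + 16 + 1 in binary powers of 2.
So 12^177 ≡ 20 · 584 · 610 · 12 ≡ 708 (mod 709).
Since 12^d ≡ 708 (mod 709), base 12 does not prove 709 composite.

708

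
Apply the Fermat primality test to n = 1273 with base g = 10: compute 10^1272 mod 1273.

349

10^1 ≡ 10 (mod 1273)
10^2 ≡ 10^2 = 100 ≡ 100 (mod 1273)
10^4 ≡ 100^2 = 10000 ≡ 1089 (mod 1273)
10^8 ≡ 1089^2 = 1185921 ≡ 758 (mod 1273)
10^16 ≡ 758^2 = 574564 ≡ 441 (mod 1273)
10^32 ≡ 441^2 = 194481 ≡ 985 (mod 1273)
10^64 ≡ 985^2 = 970225 ≡ 199 (mod 1273)
10^128 ≡ 199^2 = 39601 ≡ 138 (mod 1273)
10^256 ≡ 138^2 = 19044 ≡ 1222 (mod 1273)
10^512 ≡ 1222^2 = 1493284 ≡ 55 (mod 1273)
10^1024 ≡ 55^2 = 3025 ≡ 479 (mod 1273)
1272 = 1024 + 128 + 64 + 32 + 16 + 8 in binary powers of 2.
So 10^1272 ≡ 479 · 138 · 199 · 985 · 441 · 758 ≡ 349 (mod 1273).
Since 349 ≠ 1, base 10 is a Fermat witness: 1273 is composite.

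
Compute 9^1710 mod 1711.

9^1 ≡ 9 (mod 1711)
9^2 ≡ 9^2 = 81 ≡ 81 (mod 1711)
9^4 ≡ 81^2 = 6561 ≡ 1428 (mod 1711)
9^8 ≡ 1428^2 = 2039184 ≡ 1383 (mod 1711)
9^16 ≡ 1383^2 = 1912689 ≡ 1502 (mod 1711)
9^32 ≡ 1502^2 = 2256004 ≡ 906 (mod 1711)
9^64 ≡ 906^2 = 820836 ≡ 1267 (mod 1711)
9^128 ≡ 1267^2 = 1605289 ≡ 371 (mod 1711)
9^256 ≡ 371^2 = 137641 ≡ 761 (mod 1711)
9^512 ≡ 761^2 = 579121 ≡ 803 (mod 1711)
9^1024 ≡ 803^2 = 644809 ≡ 1473 (mod 1711)
1710 = 1024 + 512 + 128 + 32 + 8 + 4 + 2 in binary powers of 2.
So 9^1710 ≡ 1473 · 803 · 371 · 906 · 1383 · 1428 · 81 ≡ 400 (mod 1711).
Since 400 ≠ 1, base 9 is a Fermat witness: 1711 is composite.

400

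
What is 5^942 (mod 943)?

5^1 ≡ 5 (mod 943)
5^2 ≡ 5^2 = 25 ≡ 25 (mod 943)
5^4 ≡ 25^2 = 625 ≡ 625 (mod 943)
5^8 ≡ 625^2 = 390625 ≡ 223 (mod 943)
5^16 ≡ 223^2 = 49729 ≡ 693 (mod 943)
5^32 ≡ 693^2 = 480249 ≡ 262 (mod 943)
5^64 ≡ 262^2 = 68644 ≡ 748 (mod 943)
5^128 ≡ 748^2 = 559504 ≡ 305 (mod 943)
5^256 ≡ 305^2 = 93025 ≡ 611 (mod 943)
5^512 ≡ 611^2 = 373321 ≡ 836 (mod 943)
942 = 512 + 256 + 128 + 32 + 8 + 4 + 2 in binary powers of 2.
So 5^942 ≡ 836 · 611 · 305 · 262 · 223 · 625 · 25 ≡ 558 (mod 943).
Since 558 ≠ 1, base 5 is a Fermat witness: 943 is composite.

558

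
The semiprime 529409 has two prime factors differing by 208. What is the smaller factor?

Since p = q + 208, we have 529409 = q(q + 208), so q² + 208q − 529409 = 0.
Discriminant: 208² + 4·529409 = 43264 + 2117636 = 2160900; √2160900 = 1470.
q = (−208 + 1470)/2 = 631, and p = q + 208 = 839.
Check: 631 · 839 = 529409.

631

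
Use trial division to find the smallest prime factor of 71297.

83

71297 is odd.
Digit sum 26, not divisible by 3.
Ends in 7: not divisible by 5.
7: 71297 = 7·10185 + 2
11: 71297 = 11·6481 + 6
13: 71297 = 13·5484 + 5
17: 71297 = 17·4193 + 16
19: 71297 = 19·3752 + 9
23: 71297 = 23·3099 + 20
29: 71297 = 29·2458 + 15
31: 71297 = 31·2299 + 28
37: 71297 = 37·1926 + 35
41: 71297 = 41·1738 + 39
43: 71297 = 43·1658 + 3
47: 71297 = 47·1516 + 45
53: 71297 = 53·1345 + 12
59: 71297 = 59·1208 + 25
61: 71297 = 61·1168 + 49
67: 71297 = 67·1064 + 9
71: 71297 = 71·1004 + 13
73: 71297 = 73·976 + 49
79: 71297 = 79·902 + 39
83: 71297 = 83·859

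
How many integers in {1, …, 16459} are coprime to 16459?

Factor: 16459 = 109 · 151.
φ(16459) = (109−1) · (151−1) = 108 · 150 = 16200.

16200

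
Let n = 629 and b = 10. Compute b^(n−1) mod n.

10^1 ≡ 10 (mod 629)
10^2 ≡ 10^2 = 100 ≡ 100 (mod 629)
10^4 ≡ 100^2 = 10000 ≡ 565 (mod 629)
10^8 ≡ 565^2 = 319225 ≡ 322 (mod 629)
10^16 ≡ 322^2 = 103684 ≡ 528 (mod 629)
10^32 ≡ 528^2 = 278784 ≡ 137 (mod 629)
10^64 ≡ 137^2 = 18769 ≡ 528 (mod 629)
10^128 ≡ 528^2 = 278784 ≡ 137 (mod 629)
10^256 ≡ 137^2 = 18769 ≡ 528 (mod 629)
10^512 ≡ 528^2 = 278784 ≡ 137 (mod 629)
628 = 512 + 64 + 32 + 16 + 4 in binary powers of 2.
So 10^628 ≡ 137 · 528 · 137 · 528 · 565 ≡ 565 (mod 629).
Since 565 ≠ 1, base 10 is a Fermat witness: 629 is composite.

565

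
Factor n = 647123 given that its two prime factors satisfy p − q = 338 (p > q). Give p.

Since p = q + 338, we have 647123 = q(q + 338), so q² + 338q − 647123 = 0.
Discriminant: 338² + 4·647123 = 114244 + 2588492 = 2702736; √2702736 = 1644.
q = (−338 + 1644)/2 = 653, and p = q + 338 = 991.
Check: 653 · 991 = 647123.

991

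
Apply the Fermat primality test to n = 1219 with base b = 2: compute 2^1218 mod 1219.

2^1 ≡ 2 (mod 1219)
2^2 ≡ 2^2 = 4 ≡ 4 (mod 1219)
2^4 ≡ 4^2 = 16 ≡ 16 (mod 1219)
2^8 ≡ 16^2 = 256 ≡ 256 (mod 1219)
2^16 ≡ 256^2 = 65536 ≡ 929 (mod 1219)
2^32 ≡ 929^2 = 863041 ≡ 1208 (mod 1219)
2^64 ≡ 1208^2 = 1459264 ≡ 121 (mod 1219)
2^128 ≡ 121^2 = 14641 ≡ 13 (mod 1219)
2^256 ≡ 13^2 = 169 ≡ 169 (mod 1219)
2^512 ≡ 169^2 = 28561 ≡ 524 (mod 1219)
2^1024 ≡ 524^2 = 274576 ≡ 301 (mod 1219)
1218 = 1024 + 128 + 64 + 2 in binary powers of 2.
So 2^1218 ≡ 301 · 13 · 121 · 4 ≡ 785 (mod 1219).
Since 785 ≠ 1, base 2 is a Fermat witness: 1219 is composite.

785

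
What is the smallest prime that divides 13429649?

83

13429649 is odd.
Digit sum 38, not divisible by 3.
Ends in 9: not divisible by 5.
7: 13429649 = 7·1918521 + 2
11: 13429649 = 11·1220877 + 2
13: 13429649 = 13·1033049 + 12
17: 13429649 = 17·789979 + 6
19: 13429649 = 19·706823 + 12
23: 13429649 = 23·583897 + 18
29: 13429649 = 29·463091 + 10
31: 13429649 = 31·433214 + 15
37: 13429649 = 37·362963 + 18
41: 13429649 = 41·327552 + 17
43: 13429649 = 43·312317 + 18
47: 13429649 = 47·285737 + 10
53: 13429649 = 53·253389 + 32
59: 13429649 = 59·227621 + 10
61: 13429649 = 61·220158 + 11
67: 13429649 = 67·200442 + 35
71: 13429649 = 71·189149 + 70
73: 13429649 = 73·183967 + 58
79: 13429649 = 79·169995 + 44
83: 13429649 = 83·161803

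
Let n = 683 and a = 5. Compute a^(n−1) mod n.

1

5^1 ≡ 5 (mod 683)
5^2 ≡ 5^2 = 25 ≡ 25 (mod 683)
5^4 ≡ 25^2 = 625 ≡ 625 (mod 683)
5^8 ≡ 625^2 = 390625 ≡ 632 (mod 683)
5^16 ≡ 632^2 = 399424 ≡ 552 (mod 683)
5^32 ≡ 552^2 = 304704 ≡ 86 (mod 683)
5^64 ≡ 86^2 = 7396 ≡ 566 (mod 683)
5^128 ≡ 566^2 = 320356 ≡ 29 (mod 683)
5^256 ≡ 29^2 = 841 ≡ 158 (mod 683)
5^512 ≡ 158^2 = 24964 ≡ 376 (mod 683)
682 = 512 + 128 + 32 + 8 + 2 in binary powers of 2.
So 5^682 ≡ 376 · 29 · 86 · 632 · 25 ≡ 1 (mod 683).
Since the result is 1, base 5 gives no evidence that 683 is composite.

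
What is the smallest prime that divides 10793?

10793 is odd.
Digit sum 20, not divisible by 3.
Ends in 3: not divisible by 5.
7: 10793 = 7·1541 + 6
11: 10793 = 11·981 + 2
13: 10793 = 13·830 + 3
17: 10793 = 17·634 + 15
19: 10793 = 19·568 + 1
23: 10793 = 23·469 + 6
29: 10793 = 29·372 + 5
31: 10793 = 31·348 + 5
37: 10793 = 37·291 + 26
41: 10793 = 41·263 + 10
43: 10793 = 43·251

43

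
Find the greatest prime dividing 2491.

53

2491 = 47 · 53
53 is prime.
So 2491 = 47 · 53; the largest prime factor is 53.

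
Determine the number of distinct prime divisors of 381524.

5

381524 = 2^2 · 95381
95381 = 11 · 8671
8671 = 13 · 667
667 = 23 · 29
381524 = 2^2 · 11 · 13 · 23 · 29, which has 5 distinct prime factors.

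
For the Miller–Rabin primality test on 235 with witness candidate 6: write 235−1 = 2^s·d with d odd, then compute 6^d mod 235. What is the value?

36

235 − 1 = 234 = 2^1 · 117, so d = 117.
6^1 ≡ 6 (mod 235)
6^2 ≡ 6^2 = 36 ≡ 36 (mod 235)
6^4 ≡ 36^2 = 1296 ≡ 121 (mod 235)
6^8 ≡ 121^2 = 14641 ≡ 71 (mod 235)
6^16 ≡ 71^2 = 5041 ≡ 106 (mod 235)
6^32 ≡ 106^2 = 11236 ≡ 191 (mod 235)
6^64 ≡ 191^2 = 36481 ≡ 56 (mod 235)
117 = 64 + 32 + 16 + 4 + 1 in binary powers of 2.
So 6^117 ≡ 56 · 191 · 106 · 121 · 6 ≡ 36 (mod 235).
Squaring chain: 36; never reaches −1, so base 6 is a Miller–Rabin witness that 235 is composite.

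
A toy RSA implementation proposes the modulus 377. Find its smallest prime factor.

13

377 is odd.
Digit sum 17, not divisible by 3.
Ends in 7: not divisible by 5.
7: 377 = 7·53 + 6
11: 377 = 11·34 + 3
13: 377 = 13·29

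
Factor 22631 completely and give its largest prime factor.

61

22631 = 7 · 3233
3233 = 53 · 61
61 is prime.
So 22631 = 7 · 53 · 61; the largest prime factor is 61.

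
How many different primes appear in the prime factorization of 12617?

12617 = 11 · 1147
1147 = 31 · 37
12617 = 11 · 31 · 37, which has 3 distinct prime factors.

3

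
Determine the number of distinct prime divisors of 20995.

4

20995 = 5 · 4199
4199 = 13 · 323
323 = 17 · 19
20995 = 5 · 13 · 17 · 19, which has 4 distinct prime factors.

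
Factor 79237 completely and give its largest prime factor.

79

79237 = 17 · 4661
4661 = 59 · 79
79 is prime.
So 79237 = 17 · 59 · 79; the largest prime factor is 79.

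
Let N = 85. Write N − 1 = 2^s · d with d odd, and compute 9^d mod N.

85 − 1 = 84 = 2^2 · 21, so d = 21.
9^1 ≡ 9 (mod 85)
9^2 ≡ 9^2 = 81 ≡ 81 (mod 85)
9^4 ≡ 81^2 = 6561 ≡ 16 (mod 85)
9^8 ≡ 16^2 = 256 ≡ 1 (mod 85)
9^16 ≡ 1^2 = 1 ≡ 1 (mod 85)
21 = 16 + 4 + 1 in binary powers of 2.
So 9^21 ≡ 1 · 16 · 9 ≡ 59 (mod 85).
Squaring chain: 59 → 81; never reaches −1, so base 9 is a Miller–Rabin witness that 85 is composite.

59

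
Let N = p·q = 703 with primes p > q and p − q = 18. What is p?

37

Since p = q + 18, we have 703 = q(q + 18), so q² + 18q − 703 = 0.
Discriminant: 18² + 4·703 = 324 + 2812 = 3136; √3136 = 56.
q = (−18 + 56)/2 = 19, and p = q + 18 = 37.
Check: 19 · 37 = 703.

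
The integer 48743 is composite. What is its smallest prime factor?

79

48743 is odd.
Digit sum 26, not divisible by 3.
Ends in 3: not divisible by 5.
7: 48743 = 7·6963 + 2
11: 48743 = 11·4431 + 2
13: 48743 = 13·3749 + 6
17: 48743 = 17·2867 + 4
19: 48743 = 19·2565 + 8
23: 48743 = 23·2119 + 6
29: 48743 = 29·1680 + 23
31: 48743 = 31·1572 + 11
37: 48743 = 37·1317 + 14
41: 48743 = 41·1188 + 35
43: 48743 = 43·1133 + 24
47: 48743 = 47·1037 + 4
53: 48743 = 53·919 + 36
59: 48743 = 59·826 + 9
61: 48743 = 61·799 + 4
67: 48743 = 67·727 + 34
71: 48743 = 71·686 + 37
73: 48743 = 73·667 + 52
79: 48743 = 79·617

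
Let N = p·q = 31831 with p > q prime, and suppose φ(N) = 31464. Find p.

φ(n) = (p−1)(q−1) = n − (p+q) + 1, so p + q = 31831 − 31464 + 1 = 368.
p and q are the roots of t² − 368t + 31831 = 0.
Discriminant: 368² − 4·31831 = 135424 − 127324 = 8100; √8100 = 90.
q = (368 − 90)/2 = 139, p = (368 + 90)/2 = 229.
Check: 139 · 229 = 31831.

229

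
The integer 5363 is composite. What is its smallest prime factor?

31

5363 is odd.
Digit sum 17, not divisible by 3.
Ends in 3: not divisible by 5.
7: 5363 = 7·766 + 1
11: 5363 = 11·487 + 6
13: 5363 = 13·412 + 7
17: 5363 = 17·315 + 8
19: 5363 = 19·282 + 5
23: 5363 = 23·233 + 4
29: 5363 = 29·184 + 27
31: 5363 = 31·173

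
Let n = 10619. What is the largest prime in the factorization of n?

10619 = 7 · 1517
1517 = 37 · 41
41 is prime.
So 10619 = 7 · 37 · 41; the largest prime factor is 41.

41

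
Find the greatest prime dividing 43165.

43165 = 5 · 8633
8633 = 89 · 97
97 is prime.
So 43165 = 5 · 89 · 97; the largest prime factor is 97.

97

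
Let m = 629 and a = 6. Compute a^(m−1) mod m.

6^1 ≡ 6 (mod 629)
6^2 ≡ 6^2 = 36 ≡ 36 (mod 629)
6^4 ≡ 36^2 = 1296 ≡ 38 (mod 629)
6^8 ≡ 38^2 = 1444 ≡ 186 (mod 629)
6^16 ≡ 186^2 = 34596 ≡ 1 (mod 629)
6^32 ≡ 1^2 = 1 ≡ 1 (mod 629)
6^64 ≡ 1^2 = 1 ≡ 1 (mod 629)
6^128 ≡ 1^2 = 1 ≡ 1 (mod 629)
6^256 ≡ 1^2 = 1 ≡ 1 (mod 629)
6^512 ≡ 1^2 = 1 ≡ 1 (mod 629)
628 = 512 + 64 + 32 + 16 + 4 in binary powers of 2.
So 6^628 ≡ 1 · 1 · 1 · 1 · 38 ≡ 38 (mod 629).
Since 38 ≠ 1, base 6 is a Fermat witness: 629 is composite.

38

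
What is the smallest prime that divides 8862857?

8862857 is odd.
Digit sum 44, not divisible by 3.
Ends in 7: not divisible by 5.
7: 8862857 = 7·1266122 + 3
11: 8862857 = 11·805714 + 3
13: 8862857 = 13·681758 + 3
17: 8862857 = 17·521344 + 9
19: 8862857 = 19·466466 + 3
23: 8862857 = 23·385341 + 14
29: 8862857 = 29·305615 + 22
31: 8862857 = 31·285898 + 19
37: 8862857 = 37·239536 + 25
41: 8862857 = 41·216167 + 10
43: 8862857 = 43·206112 + 41
47: 8862857 = 47·188571 + 20
53: 8862857 = 53·167223 + 38
59: 8862857 = 59·150217 + 54
61: 8862857 = 61·145292 + 45
67: 8862857 = 67·132281 + 30
71: 8862857 = 71·124828 + 69
73: 8862857 = 73·121409

73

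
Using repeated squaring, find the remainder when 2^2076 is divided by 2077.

963

2^1 ≡ 2 (mod 2077)
2^2 ≡ 2^2 = 4 ≡ 4 (mod 2077)
2^4 ≡ 4^2 = 16 ≡ 16 (mod 2077)
2^8 ≡ 16^2 = 256 ≡ 256 (mod 2077)
2^16 ≡ 256^2 = 65536 ≡ 1149 (mod 2077)
2^32 ≡ 1149^2 = 1320201 ≡ 1306 (mod 2077)
2^64 ≡ 1306^2 = 1705636 ≡ 419 (mod 2077)
2^128 ≡ 419^2 = 175561 ≡ 1093 (mod 2077)
2^256 ≡ 1093^2 = 1194649 ≡ 374 (mod 2077)
2^512 ≡ 374^2 = 139876 ≡ 717 (mod 2077)
2^1024 ≡ 717^2 = 514089 ≡ 1070 (mod 2077)
2^2048 ≡ 1070^2 = 1144900 ≡ 473 (mod 2077)
2076 = 2048 + 16 + 8 + 4 in binary powers of 2.
So 2^2076 ≡ 473 · 1149 · 256 · 16 ≡ 963 (mod 2077).
Since 963 ≠ 1, base 2 is a Fermat witness: 2077 is composite.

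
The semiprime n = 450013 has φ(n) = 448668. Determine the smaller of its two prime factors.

619

φ(n) = (p−1)(q−1) = n − (p+q) + 1, so p + q = 450013 − 448668 + 1 = 1346.
p and q are the roots of t² − 1346t + 450013 = 0.
Discriminant: 1346² − 4·450013 = 1811716 − 1800052 = 11664; √11664 = 108.
q = (1346 − 108)/2 = 619, p = (1346 + 108)/2 = 727.
Check: 619 · 727 = 450013.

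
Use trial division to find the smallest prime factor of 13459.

43

13459 is odd.
Digit sum 22, not divisible by 3.
Ends in 9: not divisible by 5.
7: 13459 = 7·1922 + 5
11: 13459 = 11·1223 + 6
13: 13459 = 13·1035 + 4
17: 13459 = 17·791 + 12
19: 13459 = 19·708 + 7
23: 13459 = 23·585 + 4
29: 13459 = 29·464 + 3
31: 13459 = 31·434 + 5
37: 13459 = 37·363 + 28
41: 13459 = 41·328 + 11
43: 13459 = 43·313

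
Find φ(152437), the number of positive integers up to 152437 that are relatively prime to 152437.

141120

Factor: 152437 = 19 · 71 · 113.
φ(152437) = (19−1) · (71−1) · (113−1) = 18 · 70 · 112 = 141120.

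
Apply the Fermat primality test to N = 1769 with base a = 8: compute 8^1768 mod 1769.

935

8^1 ≡ 8 (mod 1769)
8^2 ≡ 8^2 = 64 ≡ 64 (mod 1769)
8^4 ≡ 64^2 = 4096 ≡ 558 (mod 1769)
8^8 ≡ 558^2 = 311364 ≡ 20 (mod 1769)
8^16 ≡ 20^2 = 400 ≡ 400 (mod 1769)
8^32 ≡ 400^2 = 160000 ≡ 790 (mod 1769)
8^64 ≡ 790^2 = 624100 ≡ 1412 (mod 1769)
8^128 ≡ 1412^2 = 1993744 ≡ 81 (mod 1769)
8^256 ≡ 81^2 = 6561 ≡ 1254 (mod 1769)
8^512 ≡ 1254^2 = 1572516 ≡ 1644 (mod 1769)
8^1024 ≡ 1644^2 = 2702736 ≡ 1473 (mod 1769)
1768 = 1024 + 512 + 128 + 64 + 32 + 8 in binary powers of 2.
So 8^1768 ≡ 1473 · 1644 · 81 · 1412 · 790 · 20 ≡ 935 (mod 1769).
Since 935 ≠ 1, base 8 is a Fermat witness: 1769 is composite.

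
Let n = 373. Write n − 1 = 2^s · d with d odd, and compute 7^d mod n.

373 − 1 = 372 = 2^2 · 93, so d = 93.
7^1 ≡ 7 (mod 373)
7^2 ≡ 7^2 = 49 ≡ 49 (mod 373)
7^4 ≡ 49^2 = 2401 ≡ 163 (mod 373)
7^8 ≡ 163^2 = 26569 ≡ 86 (mod 373)
7^16 ≡ 86^2 = 7396 ≡ 309 (mod 373)
7^32 ≡ 309^2 = 95481 ≡ 366 (mod 373)
7^64 ≡ 366^2 = 133956 ≡ 49 (mod 373)
93 = 64 + 16 + 8 + 4 + 1 in binary powers of 2.
So 7^93 ≡ 49 · 309 · 86 · 163 · 7 ≡ 372 (mod 373).
Since 7^d ≡ 372 (mod 373), base 7 does not prove 373 composite.

372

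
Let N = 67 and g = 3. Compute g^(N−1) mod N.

1

3^1 ≡ 3 (mod 67)
3^2 ≡ 3^2 = 9 ≡ 9 (mod 67)
3^4 ≡ 9^2 = 81 ≡ 14 (mod 67)
3^8 ≡ 14^2 = 196 ≡ 62 (mod 67)
3^16 ≡ 62^2 = 3844 ≡ 25 (mod 67)
3^32 ≡ 25^2 = 625 ≡ 22 (mod 67)
3^64 ≡ 22^2 = 484 ≡ 15 (mod 67)
66 = 64 + 2 in binary powers of 2.
So 3^66 ≡ 15 · 9 ≡ 1 (mod 67).
Since the result is 1, base 3 gives no evidence that 67 is composite.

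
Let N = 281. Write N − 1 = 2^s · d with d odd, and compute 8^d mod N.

281 − 1 = 280 = 2^3 · 35, so d = 35.
8^1 ≡ 8 (mod 281)
8^2 ≡ 8^2 = 64 ≡ 64 (mod 281)
8^4 ≡ 64^2 = 4096 ≡ 162 (mod 281)
8^8 ≡ 162^2 = 26244 ≡ 111 (mod 281)
8^16 ≡ 111^2 = 12321 ≡ 238 (mod 281)
8^32 ≡ 238^2 = 56644 ≡ 163 (mod 281)
35 = 32 + 2 + 1 in binary powers of 2.
So 8^35 ≡ 163 · 64 · 8 ≡ 280 (mod 281).
Since 8^d ≡ 280 (mod 281), base 8 does not prove 281 composite.

280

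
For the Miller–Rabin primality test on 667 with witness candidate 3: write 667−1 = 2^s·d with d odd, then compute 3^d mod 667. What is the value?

667 − 1 = 666 = 2^1 · 333, so d = 333.
3^1 ≡ 3 (mod 667)
3^2 ≡ 3^2 = 9 ≡ 9 (mod 667)
3^4 ≡ 9^2 = 81 ≡ 81 (mod 667)
3^8 ≡ 81^2 = 6561 ≡ 558 (mod 667)
3^16 ≡ 558^2 = 311364 ≡ 542 (mod 667)
3^32 ≡ 542^2 = 293764 ≡ 284 (mod 667)
3^64 ≡ 284^2 = 80656 ≡ 616 (mod 667)
3^128 ≡ 616^2 = 379456 ≡ 600 (mod 667)
3^256 ≡ 600^2 = 360000 ≡ 487 (mod 667)
333 = 256 + 64 + 8 + 4 + 1 in binary powers of 2.
So 3^333 ≡ 487 · 616 · 558 · 81 · 3 ≡ 188 (mod 667).
Squaring chain: 188; never reaches −1, so base 3 is a Miller–Rabin witness that 667 is composite.

188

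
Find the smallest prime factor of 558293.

558293 is odd.
Digit sum 32, not divisible by 3.
Ends in 3: not divisible by 5.
7: 558293 = 7·79756 + 1
11: 558293 = 11·50753 + 10
13: 558293 = 13·42945 + 8
17: 558293 = 17·32840 + 13
19: 558293 = 19·29383 + 16
23: 558293 = 23·24273 + 14
29: 558293 = 29·19251 + 14
31: 558293 = 31·18009 + 14
37: 558293 = 37·15089

37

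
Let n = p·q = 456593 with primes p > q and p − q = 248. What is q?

Since p = q + 248, we have 456593 = q(q + 248), so q² + 248q − 456593 = 0.
Discriminant: 248² + 4·456593 = 61504 + 1826372 = 1887876; √1887876 = 1374.
q = (−248 + 1374)/2 = 563, and p = q + 248 = 811.
Check: 563 · 811 = 456593.

563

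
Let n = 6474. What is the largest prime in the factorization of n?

6474 = 2 · 3237
3237 = 3 · 1079
1079 = 13 · 83
83 is prime.
So 6474 = 2 · 3 · 13 · 83; the largest prime factor is 83.

83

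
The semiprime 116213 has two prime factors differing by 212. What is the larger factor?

463

Since p = q + 212, we have 116213 = q(q + 212), so q² + 212q − 116213 = 0.
Discriminant: 212² + 4·116213 = 44944 + 464852 = 509796; √509796 = 714.
q = (−212 + 714)/2 = 251, and p = q + 212 = 463.
Check: 251 · 463 = 116213.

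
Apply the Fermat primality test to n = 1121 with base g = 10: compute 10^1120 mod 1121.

10^1 ≡ 10 (mod 1121)
10^2 ≡ 10^2 = 100 ≡ 100 (mod 1121)
10^4 ≡ 100^2 = 10000 ≡ 1032 (mod 1121)
10^8 ≡ 1032^2 = 1065024 ≡ 74 (mod 1121)
10^16 ≡ 74^2 = 5476 ≡ 992 (mod 1121)
10^32 ≡ 992^2 = 984064 ≡ 947 (mod 1121)
10^64 ≡ 947^2 = 896809 ≡ 9 (mod 1121)
10^128 ≡ 9^2 = 81 ≡ 81 (mod 1121)
10^256 ≡ 81^2 = 6561 ≡ 956 (mod 1121)
10^512 ≡ 956^2 = 913936 ≡ 321 (mod 1121)
10^1024 ≡ 321^2 = 103041 ≡ 1030 (mod 1121)
1120 = 1024 + 64 + 32 in binary powers of 2.
So 10^1120 ≡ 1030 · 9 · 947 ≡ 139 (mod 1121).
Since 139 ≠ 1, base 10 is a Fermat witness: 1121 is composite.

139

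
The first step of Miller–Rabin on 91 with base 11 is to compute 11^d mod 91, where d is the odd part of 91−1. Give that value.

91 − 1 = 90 = 2^1 · 45, so d = 45.
11^1 ≡ 11 (mod 91)
11^2 ≡ 11^2 = 121 ≡ 30 (mod 91)
11^4 ≡ 30^2 = 900 ≡ 81 (mod 91)
11^8 ≡ 81^2 = 6561 ≡ 9 (mod 91)
11^16 ≡ 9^2 = 81 ≡ 81 (mod 91)
11^32 ≡ 81^2 = 6561 ≡ 9 (mod 91)
45 = 32 + 8 + 4 + 1 in binary powers of 2.
So 11^45 ≡ 9 · 9 · 81 · 11 ≡ 8 (mod 91).
Squaring chain: 8; never reaches −1, so base 11 is a Miller–Rabin witness that 91 is composite.

8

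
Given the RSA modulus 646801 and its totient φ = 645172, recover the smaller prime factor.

683

φ(n) = (p−1)(q−1) = n − (p+q) + 1, so p + q = 646801 − 645172 + 1 = 1630.
p and q are the roots of t² − 1630t + 646801 = 0.
Discriminant: 1630² − 4·646801 = 2656900 − 2587204 = 69696; √69696 = 264.
q = (1630 − 264)/2 = 683, p = (1630 + 264)/2 = 947.
Check: 683 · 947 = 646801.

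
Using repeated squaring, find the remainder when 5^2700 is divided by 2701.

5^1 ≡ 5 (mod 2701)
5^2 ≡ 5^2 = 25 ≡ 25 (mod 2701)
5^4 ≡ 25^2 = 625 ≡ 625 (mod 2701)
5^8 ≡ 625^2 = 390625 ≡ 1681 (mod 2701)
5^16 ≡ 1681^2 = 2825761 ≡ 515 (mod 2701)
5^32 ≡ 515^2 = 265225 ≡ 527 (mod 2701)
5^64 ≡ 527^2 = 277729 ≡ 2227 (mod 2701)
5^128 ≡ 2227^2 = 4959529 ≡ 493 (mod 2701)
5^256 ≡ 493^2 = 243049 ≡ 2660 (mod 2701)
5^512 ≡ 2660^2 = 7075600 ≡ 1681 (mod 2701)
5^1024 ≡ 1681^2 = 2825761 ≡ 515 (mod 2701)
5^2048 ≡ 515^2 = 265225 ≡ 527 (mod 2701)
2700 = 2048 + 512 + 128 + 8 + 4 in binary powers of 2.
So 5^2700 ≡ 527 · 1681 · 493 · 1681 · 625 ≡ 2554 (mod 2701).
Since 2554 ≠ 1, base 5 is a Fermat witness: 2701 is composite.

2554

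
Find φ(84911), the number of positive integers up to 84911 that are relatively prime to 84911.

77760

Factor: 84911 = 19 · 41 · 109.
φ(84911) = (19−1) · (41−1) · (109−1) = 18 · 40 · 108 = 77760.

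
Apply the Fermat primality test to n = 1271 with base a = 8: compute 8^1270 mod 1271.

1024

8^1 ≡ 8 (mod 1271)
8^2 ≡ 8^2 = 64 ≡ 64 (mod 1271)
8^4 ≡ 64^2 = 4096 ≡ 283 (mod 1271)
8^8 ≡ 283^2 = 80089 ≡ 16 (mod 1271)
8^16 ≡ 16^2 = 256 ≡ 256 (mod 1271)
8^32 ≡ 256^2 = 65536 ≡ 715 (mod 1271)
8^64 ≡ 715^2 = 511225 ≡ 283 (mod 1271)
8^128 ≡ 283^2 = 80089 ≡ 16 (mod 1271)
8^256 ≡ 16^2 = 256 ≡ 256 (mod 1271)
8^512 ≡ 256^2 = 65536 ≡ 715 (mod 1271)
8^1024 ≡ 715^2 = 511225 ≡ 283 (mod 1271)
1270 = 1024 + 128 + 64 + 32 + 16 + 4 + 2 in binary powers of 2.
So 8^1270 ≡ 283 · 16 · 283 · 715 · 256 · 283 · 64 ≡ 1024 (mod 1271).
Since 1024 ≠ 1, base 8 is a Fermat witness: 1271 is composite.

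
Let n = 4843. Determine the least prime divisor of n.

29

4843 is odd.
Digit sum 19, not divisible by 3.
Ends in 3: not divisible by 5.
7: 4843 = 7·691 + 6
11: 4843 = 11·440 + 3
13: 4843 = 13·372 + 7
17: 4843 = 17·284 + 15
19: 4843 = 19·254 + 17
23: 4843 = 23·210 + 13
29: 4843 = 29·167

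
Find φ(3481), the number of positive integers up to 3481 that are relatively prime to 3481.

3422

Factor: 3481 = 59^2.
φ(3481) = 59^1·(59−1) = 3422.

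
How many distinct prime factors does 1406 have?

1406 = 2 · 703
703 = 19 · 37
1406 = 2 · 19 · 37, which has 3 distinct prime factors.

3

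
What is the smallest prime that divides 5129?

23

5129 is odd.
Digit sum 17, not divisible by 3.
Ends in 9: not divisible by 5.
7: 5129 = 7·732 + 5
11: 5129 = 11·466 + 3
13: 5129 = 13·394 + 7
17: 5129 = 17·301 + 12
19: 5129 = 19·269 + 18
23: 5129 = 23·223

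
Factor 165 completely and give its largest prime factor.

11

165 = 3 · 55
55 = 5 · 11
11 is prime.
So 165 = 3 · 5 · 11; the largest prime factor is 11.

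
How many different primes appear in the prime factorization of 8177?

3

8177 = 13 · 629
629 = 17 · 37
8177 = 13 · 17 · 37, which has 3 distinct prime factors.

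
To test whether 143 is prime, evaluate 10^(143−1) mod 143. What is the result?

10^1 ≡ 10 (mod 143)
10^2 ≡ 10^2 = 100 ≡ 100 (mod 143)
10^4 ≡ 100^2 = 10000 ≡ 133 (mod 143)
10^8 ≡ 133^2 = 17689 ≡ 100 (mod 143)
10^16 ≡ 100^2 = 10000 ≡ 133 (mod 143)
10^32 ≡ 133^2 = 17689 ≡ 100 (mod 143)
10^64 ≡ 100^2 = 10000 ≡ 133 (mod 143)
10^128 ≡ 133^2 = 17689 ≡ 100 (mod 143)
142 = 128 + 8 + 4 + 2 in binary powers of 2.
So 10^142 ≡ 100 · 100 · 133 · 100 ≡ 133 (mod 143).
Since 133 ≠ 1, base 10 is a Fermat witness: 143 is composite.

133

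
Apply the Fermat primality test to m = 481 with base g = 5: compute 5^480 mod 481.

5^1 ≡ 5 (mod 481)
5^2 ≡ 5^2 = 25 ≡ 25 (mod 481)
5^4 ≡ 25^2 = 625 ≡ 144 (mod 481)
5^8 ≡ 144^2 = 20736 ≡ 53 (mod 481)
5^16 ≡ 53^2 = 2809 ≡ 404 (mod 481)
5^32 ≡ 404^2 = 163216 ≡ 157 (mod 481)
5^64 ≡ 157^2 = 24649 ≡ 118 (mod 481)
5^128 ≡ 118^2 = 13924 ≡ 456 (mod 481)
5^256 ≡ 456^2 = 207936 ≡ 144 (mod 481)
480 = 256 + 128 + 64 + 32 in binary powers of 2.
So 5^480 ≡ 144 · 456 · 118 · 157 ≡ 417 (mod 481).
Since 417 ≠ 1, base 5 is a Fermat witness: 481 is composite.

417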